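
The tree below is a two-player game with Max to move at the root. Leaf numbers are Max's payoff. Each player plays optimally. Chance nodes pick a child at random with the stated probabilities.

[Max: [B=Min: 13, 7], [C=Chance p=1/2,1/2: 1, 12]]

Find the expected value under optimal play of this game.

B (Min): min(13, 7) = 7
C (Chance): 1/2·1 + 1/2·12 = 6.5
Root (Max): max(7, 6.5) = 7

7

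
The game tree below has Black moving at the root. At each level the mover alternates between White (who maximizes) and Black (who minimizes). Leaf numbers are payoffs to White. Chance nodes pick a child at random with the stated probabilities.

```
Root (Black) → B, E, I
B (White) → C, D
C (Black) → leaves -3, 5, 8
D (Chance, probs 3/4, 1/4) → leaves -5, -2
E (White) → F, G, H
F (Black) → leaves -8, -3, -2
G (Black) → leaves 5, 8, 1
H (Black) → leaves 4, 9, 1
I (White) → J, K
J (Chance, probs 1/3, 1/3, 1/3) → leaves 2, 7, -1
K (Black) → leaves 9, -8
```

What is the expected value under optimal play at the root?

-3

C (Black): min(-3, 5, 8) = -3
D (Chance): 3/4·-5 + 1/4·-2 = -4.25
B (White): max(-3, -4.25) = -3
F (Black): min(-8, -3, -2) = -8
G (Black): min(5, 8, 1) = 1
H (Black): min(4, 9, 1) = 1
E (White): max(-8, 1, 1) = 1
J (Chance): 1/3·2 + 1/3·7 + 1/3·-1 = 2.67
K (Black): min(9, -8) = -8
I (White): max(2.67, -8) = 2.67
Root (Black): min(-3, 1, 2.67) = -3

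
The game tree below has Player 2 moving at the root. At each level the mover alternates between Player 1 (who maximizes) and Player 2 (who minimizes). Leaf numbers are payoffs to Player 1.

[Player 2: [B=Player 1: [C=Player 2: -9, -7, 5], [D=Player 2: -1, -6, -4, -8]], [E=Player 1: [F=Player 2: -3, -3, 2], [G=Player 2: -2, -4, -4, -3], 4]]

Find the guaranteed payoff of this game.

-8

C (Player 2): min(-9, -7, 5) = -9
D (Player 2): min(-1, -6, -4, -8) = -8
B (Player 1): max(-9, -8) = -8
F (Player 2): min(-3, -3, 2) = -3
G (Player 2): min(-2, -4, -4, -3) = -4
E (Player 1): max(-3, -4, 4) = 4
Root (Player 2): min(-8, 4) = -8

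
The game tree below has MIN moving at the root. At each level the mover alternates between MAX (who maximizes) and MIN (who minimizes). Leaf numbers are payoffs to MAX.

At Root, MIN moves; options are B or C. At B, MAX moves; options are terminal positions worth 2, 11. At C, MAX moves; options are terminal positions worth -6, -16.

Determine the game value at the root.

-6

B (MAX): max(2, 11) = 11
C (MAX): max(-6, -16) = -6
Root (MIN): min(11, -6) = -6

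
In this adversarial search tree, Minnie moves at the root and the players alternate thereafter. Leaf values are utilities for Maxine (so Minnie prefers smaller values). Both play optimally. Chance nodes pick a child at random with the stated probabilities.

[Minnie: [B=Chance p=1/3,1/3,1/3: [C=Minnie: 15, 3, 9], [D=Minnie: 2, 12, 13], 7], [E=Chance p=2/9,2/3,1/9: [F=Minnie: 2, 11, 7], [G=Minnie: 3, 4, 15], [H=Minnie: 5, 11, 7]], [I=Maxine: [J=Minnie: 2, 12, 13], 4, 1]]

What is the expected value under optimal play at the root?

C (Minnie): min(15, 3, 9) = 3
D (Minnie): min(2, 12, 13) = 2
B (Chance): 1/3·3 + 1/3·2 + 1/3·7 = 4
F (Minnie): min(2, 11, 7) = 2
G (Minnie): min(3, 4, 15) = 3
H (Minnie): min(5, 11, 7) = 5
E (Chance): 2/9·2 + 2/3·3 + 1/9·5 = 3
J (Minnie): min(2, 12, 13) = 2
I (Maxine): max(2, 4, 1) = 4
Root (Minnie): min(4, 3, 4) = 3

3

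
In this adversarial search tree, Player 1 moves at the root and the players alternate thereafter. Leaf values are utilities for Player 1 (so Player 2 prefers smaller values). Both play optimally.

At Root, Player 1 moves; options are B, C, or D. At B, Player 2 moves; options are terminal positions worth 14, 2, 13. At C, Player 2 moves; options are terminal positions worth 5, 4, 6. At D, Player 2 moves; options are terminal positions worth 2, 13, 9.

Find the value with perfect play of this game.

B (Player 2): min(14, 2, 13) = 2
C (Player 2): min(5, 4, 6) = 4
D (Player 2): min(2, 13, 9) = 2
Root (Player 1): max(2, 4, 2) = 4

4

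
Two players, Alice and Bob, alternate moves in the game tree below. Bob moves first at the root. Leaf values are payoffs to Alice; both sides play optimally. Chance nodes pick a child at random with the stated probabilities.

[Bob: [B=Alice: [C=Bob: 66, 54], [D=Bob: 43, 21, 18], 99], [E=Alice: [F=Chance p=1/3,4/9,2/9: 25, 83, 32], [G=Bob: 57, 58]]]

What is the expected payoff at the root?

57

C (Bob): min(66, 54) = 54
D (Bob): min(43, 21, 18) = 18
B (Alice): max(54, 18, 99) = 99
F (Chance): 1/3·25 + 4/9·83 + 2/9·32 = 52.33
G (Bob): min(57, 58) = 57
E (Alice): max(52.33, 57) = 57
Root (Bob): min(99, 57) = 57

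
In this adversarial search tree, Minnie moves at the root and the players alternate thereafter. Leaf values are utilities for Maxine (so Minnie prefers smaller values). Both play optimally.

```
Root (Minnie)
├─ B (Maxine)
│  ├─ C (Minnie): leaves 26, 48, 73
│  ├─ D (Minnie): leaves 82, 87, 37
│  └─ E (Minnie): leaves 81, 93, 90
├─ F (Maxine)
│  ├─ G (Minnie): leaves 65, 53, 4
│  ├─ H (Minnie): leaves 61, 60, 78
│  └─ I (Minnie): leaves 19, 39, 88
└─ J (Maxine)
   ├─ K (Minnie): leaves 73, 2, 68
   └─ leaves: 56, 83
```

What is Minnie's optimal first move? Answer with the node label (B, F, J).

C (Minnie): min(26, 48, 73) = 26
D (Minnie): min(82, 87, 37) = 37
E (Minnie): min(81, 93, 90) = 81
B (Maxine): max(26, 37, 81) = 81
G (Minnie): min(65, 53, 4) = 4
H (Minnie): min(61, 60, 78) = 60
I (Minnie): min(19, 39, 88) = 19
F (Maxine): max(4, 60, 19) = 60
K (Minnie): min(73, 2, 68) = 2
J (Maxine): max(2, 56, 83) = 83
Root (Minnie): min(81, 60, 83) = 60
Minnie picks the child with the lowest value: F (value 60).

F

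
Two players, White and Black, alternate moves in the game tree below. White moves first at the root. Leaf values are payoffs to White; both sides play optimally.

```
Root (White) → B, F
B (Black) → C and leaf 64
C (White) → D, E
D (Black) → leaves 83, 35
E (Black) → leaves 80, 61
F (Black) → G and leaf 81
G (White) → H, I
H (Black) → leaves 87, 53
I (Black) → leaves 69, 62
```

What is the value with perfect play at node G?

H: min(87, 53) = 53
I: min(69, 62) = 62
G: max(53, 62) = 62

62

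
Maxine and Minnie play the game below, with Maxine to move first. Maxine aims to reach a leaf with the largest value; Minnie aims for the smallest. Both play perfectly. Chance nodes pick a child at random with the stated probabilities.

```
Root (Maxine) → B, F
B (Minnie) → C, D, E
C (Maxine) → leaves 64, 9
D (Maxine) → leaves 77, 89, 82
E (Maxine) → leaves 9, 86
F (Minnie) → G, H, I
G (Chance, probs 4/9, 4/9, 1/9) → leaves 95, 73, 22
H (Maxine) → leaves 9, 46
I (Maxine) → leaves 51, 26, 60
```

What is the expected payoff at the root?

C (Maxine): max(64, 9) = 64
D (Maxine): max(77, 89, 82) = 89
E (Maxine): max(9, 86) = 86
B (Minnie): min(64, 89, 86) = 64
G (Chance): 4/9·95 + 4/9·73 + 1/9·22 = 77.11
H (Maxine): max(9, 46) = 46
I (Maxine): max(51, 26, 60) = 60
F (Minnie): min(77.11, 46, 60) = 46
Root (Maxine): max(64, 46) = 64

64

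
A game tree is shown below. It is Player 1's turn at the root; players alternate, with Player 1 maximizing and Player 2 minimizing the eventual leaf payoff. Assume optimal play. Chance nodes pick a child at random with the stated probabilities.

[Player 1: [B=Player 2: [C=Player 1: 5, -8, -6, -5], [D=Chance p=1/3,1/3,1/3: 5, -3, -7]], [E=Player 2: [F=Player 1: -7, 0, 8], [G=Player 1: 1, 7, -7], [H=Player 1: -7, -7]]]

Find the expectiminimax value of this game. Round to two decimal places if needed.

C (Player 1): max(5, -8, -6, -5) = 5
D (Chance): 1/3·5 + 1/3·-3 + 1/3·-7 = -1.67
B (Player 2): min(5, -1.67) = -1.67
F (Player 1): max(-7, 0, 8) = 8
G (Player 1): max(1, 7, -7) = 7
H (Player 1): max(-7, -7) = -7
E (Player 2): min(8, 7, -7) = -7
Root (Player 1): max(-1.67, -7) = -1.67

-1.67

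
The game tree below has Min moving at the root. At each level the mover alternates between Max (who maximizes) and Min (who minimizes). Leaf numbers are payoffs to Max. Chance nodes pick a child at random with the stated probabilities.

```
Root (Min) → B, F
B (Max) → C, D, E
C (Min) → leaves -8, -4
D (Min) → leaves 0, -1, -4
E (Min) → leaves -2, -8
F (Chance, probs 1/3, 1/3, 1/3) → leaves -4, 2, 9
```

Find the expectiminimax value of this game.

C (Min): min(-8, -4) = -8
D (Min): min(0, -1, -4) = -4
E (Min): min(-2, -8) = -8
B (Max): max(-8, -4, -8) = -4
F (Chance): 1/3·-4 + 1/3·2 + 1/3·9 = 2.33
Root (Min): min(-4, 2.33) = -4

-4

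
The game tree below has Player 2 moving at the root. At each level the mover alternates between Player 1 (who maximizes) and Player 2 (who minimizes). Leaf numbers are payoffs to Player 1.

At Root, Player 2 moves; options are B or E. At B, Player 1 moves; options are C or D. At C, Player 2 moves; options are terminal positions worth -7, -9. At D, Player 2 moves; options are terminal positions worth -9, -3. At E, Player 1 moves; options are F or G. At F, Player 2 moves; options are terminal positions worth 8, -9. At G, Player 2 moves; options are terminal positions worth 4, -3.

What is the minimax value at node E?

F: min(8, -9) = -9
G: min(4, -3) = -3
E: max(-9, -3) = -3

-3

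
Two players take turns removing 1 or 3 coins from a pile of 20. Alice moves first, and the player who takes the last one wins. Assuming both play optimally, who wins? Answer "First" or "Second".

Positions where the player to move wins (W) vs loses (L):
i:   0  1  2  3  4  5  6  7  8  9 10 11 12 13 14 15 16 17 18 19 20
     L  W  L  W  L  W  L  W  L  W  L  W  L  W  L  W  L  W  L  W  L
Position 20 is L, so the second player wins.

Second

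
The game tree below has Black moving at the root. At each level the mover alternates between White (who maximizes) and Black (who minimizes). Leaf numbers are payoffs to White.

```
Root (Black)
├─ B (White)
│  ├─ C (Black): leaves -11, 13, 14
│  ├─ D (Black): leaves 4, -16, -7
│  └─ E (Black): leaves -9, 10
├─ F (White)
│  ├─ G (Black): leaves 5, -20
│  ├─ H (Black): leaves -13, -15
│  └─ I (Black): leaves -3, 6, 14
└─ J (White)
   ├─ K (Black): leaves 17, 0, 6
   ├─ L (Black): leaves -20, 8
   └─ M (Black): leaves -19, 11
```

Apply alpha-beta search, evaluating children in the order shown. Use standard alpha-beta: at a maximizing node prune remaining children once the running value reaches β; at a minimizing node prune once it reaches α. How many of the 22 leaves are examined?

17

C [α=-∞,β=+∞]: v=-11
D [α=-11,β=+∞]: v=-16 after child 2 ≤ α → α-cutoff, skip 1
E [α=-11,β=+∞]: v=-9
B [α=-∞,β=+∞]: v=-9
G [α=-∞,β=-9]: v=-20
H [α=-20,β=-9]: v=-15
I [α=-15,β=-9]: v=-3
F [α=-∞,β=-9]: v=-3
K [α=-∞,β=-9]: v=0
J [α=-∞,β=-9]: v=0 after child 1 ≥ β → β-cutoff, skip 2
Root [α=-∞,β=+∞]: v=-9
Leaves evaluated: 17 of 22.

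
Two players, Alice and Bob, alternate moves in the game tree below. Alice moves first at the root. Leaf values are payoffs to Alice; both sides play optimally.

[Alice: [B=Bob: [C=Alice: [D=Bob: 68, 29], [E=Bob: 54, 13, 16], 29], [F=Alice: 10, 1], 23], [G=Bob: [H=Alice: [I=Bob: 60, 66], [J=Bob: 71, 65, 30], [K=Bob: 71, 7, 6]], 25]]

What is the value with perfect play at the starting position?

D (Bob): min(68, 29) = 29
E (Bob): min(54, 13, 16) = 13
C (Alice): max(29, 13, 29) = 29
F (Alice): max(10, 1) = 10
B (Bob): min(29, 10, 23) = 10
I (Bob): min(60, 66) = 60
J (Bob): min(71, 65, 30) = 30
K (Bob): min(71, 7, 6) = 6
H (Alice): max(60, 30, 6) = 60
G (Bob): min(60, 25) = 25
Root (Alice): max(10, 25) = 25

25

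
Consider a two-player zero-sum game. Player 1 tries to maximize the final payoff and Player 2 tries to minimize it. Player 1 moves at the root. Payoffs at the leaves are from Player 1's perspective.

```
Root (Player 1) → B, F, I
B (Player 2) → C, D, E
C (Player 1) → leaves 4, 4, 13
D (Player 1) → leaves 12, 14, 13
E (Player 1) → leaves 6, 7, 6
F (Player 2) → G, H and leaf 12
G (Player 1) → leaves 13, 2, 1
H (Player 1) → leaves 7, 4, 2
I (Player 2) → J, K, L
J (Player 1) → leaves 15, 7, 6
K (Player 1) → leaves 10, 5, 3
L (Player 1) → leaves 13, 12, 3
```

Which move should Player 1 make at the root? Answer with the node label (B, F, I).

C (Player 1): max(4, 4, 13) = 13
D (Player 1): max(12, 14, 13) = 14
E (Player 1): max(6, 7, 6) = 7
B (Player 2): min(13, 14, 7) = 7
G (Player 1): max(13, 2, 1) = 13
H (Player 1): max(7, 4, 2) = 7
F (Player 2): min(13, 7, 12) = 7
J (Player 1): max(15, 7, 6) = 15
K (Player 1): max(10, 5, 3) = 10
L (Player 1): max(13, 12, 3) = 13
I (Player 2): min(15, 10, 13) = 10
Root (Player 1): max(7, 7, 10) = 10
Player 1 picks the child with the highest value: I (value 10).

I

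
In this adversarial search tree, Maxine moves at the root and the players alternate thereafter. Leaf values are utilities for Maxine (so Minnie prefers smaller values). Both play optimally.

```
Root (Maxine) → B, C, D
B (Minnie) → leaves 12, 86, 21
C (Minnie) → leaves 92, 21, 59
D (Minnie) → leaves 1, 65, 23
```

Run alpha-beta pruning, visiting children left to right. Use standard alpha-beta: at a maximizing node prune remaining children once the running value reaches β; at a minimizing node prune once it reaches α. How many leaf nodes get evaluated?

B [α=-∞,β=+∞]: v=12
C [α=12,β=+∞]: v=21
D [α=21,β=+∞]: v=1 after child 1 ≤ α → α-cutoff, skip 2
Root [α=-∞,β=+∞]: v=21
Leaves evaluated: 7 of 9.

7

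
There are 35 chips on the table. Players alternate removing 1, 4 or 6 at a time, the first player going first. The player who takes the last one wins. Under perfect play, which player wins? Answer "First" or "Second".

Second

Compute winning (W) and losing (L) positions by backward induction:
i:   0  1  2  3  4  5  6  7  8  9 10 11 12 13 14 15 16 17 18 19 20 21 22 23 24 25 26 27 28 29 30 31 32 33 34 35
     L  W  L  W  W  L  W  L  W  W  L  W  L  W  W  L  W  L  W  W  L  W  L  W  W  L  W  L  W  W  L  W  L  W  W  L
Position 35 is L, so the second player wins.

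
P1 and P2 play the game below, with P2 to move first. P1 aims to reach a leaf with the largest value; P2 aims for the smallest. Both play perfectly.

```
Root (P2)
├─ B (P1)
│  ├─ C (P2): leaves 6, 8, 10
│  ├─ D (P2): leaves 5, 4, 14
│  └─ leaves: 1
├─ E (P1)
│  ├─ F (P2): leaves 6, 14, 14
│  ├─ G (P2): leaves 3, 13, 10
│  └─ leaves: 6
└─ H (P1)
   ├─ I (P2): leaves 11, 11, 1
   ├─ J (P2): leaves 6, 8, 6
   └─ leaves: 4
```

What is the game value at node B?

C: min(6, 8, 10) = 6
D: min(5, 4, 14) = 4
B: max(6, 4, 1) = 6

6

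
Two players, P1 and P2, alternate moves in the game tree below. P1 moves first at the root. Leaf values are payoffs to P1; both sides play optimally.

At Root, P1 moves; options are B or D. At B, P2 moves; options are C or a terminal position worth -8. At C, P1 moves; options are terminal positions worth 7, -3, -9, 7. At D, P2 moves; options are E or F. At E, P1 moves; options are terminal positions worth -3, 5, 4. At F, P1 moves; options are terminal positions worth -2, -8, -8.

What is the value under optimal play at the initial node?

C (P1): max(7, -3, -9, 7) = 7
B (P2): min(7, -8) = -8
E (P1): max(-3, 5, 4) = 5
F (P1): max(-2, -8, -8) = -2
D (P2): min(5, -2) = -2
Root (P1): max(-8, -2) = -2

-2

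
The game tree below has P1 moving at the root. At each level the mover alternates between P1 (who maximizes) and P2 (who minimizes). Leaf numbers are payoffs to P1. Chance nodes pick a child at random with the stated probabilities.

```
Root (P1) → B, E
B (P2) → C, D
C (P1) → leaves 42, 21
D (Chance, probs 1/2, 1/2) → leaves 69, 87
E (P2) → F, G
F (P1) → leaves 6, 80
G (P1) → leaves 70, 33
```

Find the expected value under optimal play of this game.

C (P1): max(42, 21) = 42
D (Chance): 1/2·69 + 1/2·87 = 78
B (P2): min(42, 78) = 42
F (P1): max(6, 80) = 80
G (P1): max(70, 33) = 70
E (P2): min(80, 70) = 70
Root (P1): max(42, 70) = 70

70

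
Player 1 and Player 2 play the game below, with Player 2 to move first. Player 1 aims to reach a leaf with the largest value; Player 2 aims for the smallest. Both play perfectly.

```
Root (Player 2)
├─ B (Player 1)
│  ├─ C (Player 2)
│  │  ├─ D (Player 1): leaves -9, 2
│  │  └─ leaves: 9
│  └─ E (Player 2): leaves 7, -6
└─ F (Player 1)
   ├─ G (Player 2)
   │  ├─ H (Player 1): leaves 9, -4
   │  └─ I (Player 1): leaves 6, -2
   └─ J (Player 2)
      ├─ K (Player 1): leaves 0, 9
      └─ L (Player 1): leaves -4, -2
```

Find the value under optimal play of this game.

D (Player 1): max(-9, 2) = 2
C (Player 2): min(2, 9) = 2
E (Player 2): min(7, -6) = -6
B (Player 1): max(2, -6) = 2
H (Player 1): max(9, -4) = 9
I (Player 1): max(6, -2) = 6
G (Player 2): min(9, 6) = 6
K (Player 1): max(0, 9) = 9
L (Player 1): max(-4, -2) = -2
J (Player 2): min(9, -2) = -2
F (Player 1): max(6, -2) = 6
Root (Player 2): min(2, 6) = 2

2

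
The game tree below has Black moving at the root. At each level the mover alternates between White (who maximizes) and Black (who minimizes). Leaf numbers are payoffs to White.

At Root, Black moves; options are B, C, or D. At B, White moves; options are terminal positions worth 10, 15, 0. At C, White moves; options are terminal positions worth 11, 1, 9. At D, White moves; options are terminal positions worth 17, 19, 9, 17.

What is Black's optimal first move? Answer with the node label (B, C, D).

C

B (White): max(10, 15, 0) = 15
C (White): max(11, 1, 9) = 11
D (White): max(17, 19, 9, 17) = 19
Root (Black): min(15, 11, 19) = 11
Black picks the child with the lowest value: C (value 11).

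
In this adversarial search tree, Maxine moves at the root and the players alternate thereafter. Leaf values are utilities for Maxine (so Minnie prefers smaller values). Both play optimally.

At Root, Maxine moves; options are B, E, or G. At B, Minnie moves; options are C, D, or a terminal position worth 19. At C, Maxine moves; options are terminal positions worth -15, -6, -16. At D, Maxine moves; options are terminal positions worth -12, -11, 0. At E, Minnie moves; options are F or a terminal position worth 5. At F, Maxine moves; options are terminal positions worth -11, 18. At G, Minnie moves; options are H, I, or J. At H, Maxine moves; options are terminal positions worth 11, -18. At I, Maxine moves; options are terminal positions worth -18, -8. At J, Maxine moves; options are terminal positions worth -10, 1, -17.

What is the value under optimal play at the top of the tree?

5

C (Maxine): max(-15, -6, -16) = -6
D (Maxine): max(-12, -11, 0) = 0
B (Minnie): min(-6, 0, 19) = -6
F (Maxine): max(-11, 18) = 18
E (Minnie): min(18, 5) = 5
H (Maxine): max(11, -18) = 11
I (Maxine): max(-18, -8) = -8
J (Maxine): max(-10, 1, -17) = 1
G (Minnie): min(11, -8, 1) = -8
Root (Maxine): max(-6, 5, -8) = 5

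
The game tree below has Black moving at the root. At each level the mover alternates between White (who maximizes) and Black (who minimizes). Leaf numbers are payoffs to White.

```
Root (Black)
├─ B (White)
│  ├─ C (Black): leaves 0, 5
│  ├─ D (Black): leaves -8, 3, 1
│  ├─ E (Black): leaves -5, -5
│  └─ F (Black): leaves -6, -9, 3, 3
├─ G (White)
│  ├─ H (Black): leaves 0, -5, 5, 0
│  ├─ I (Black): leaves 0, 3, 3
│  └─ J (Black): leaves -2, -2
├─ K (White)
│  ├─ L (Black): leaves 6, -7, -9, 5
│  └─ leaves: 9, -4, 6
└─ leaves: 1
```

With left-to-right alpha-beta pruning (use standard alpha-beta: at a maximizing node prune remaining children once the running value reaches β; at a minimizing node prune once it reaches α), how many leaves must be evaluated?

C [α=-∞,β=+∞]: v=0
D [α=0,β=+∞]: v=-8 after child 1 ≤ α → α-cutoff, skip 2
E [α=0,β=+∞]: v=-5 after child 1 ≤ α → α-cutoff, skip 1
F [α=0,β=+∞]: v=-6 after child 1 ≤ α → α-cutoff, skip 3
B [α=-∞,β=+∞]: v=0
H [α=-∞,β=0]: v=-5
I [α=-5,β=0]: v=0
G [α=-∞,β=0]: v=0 after child 2 ≥ β → β-cutoff, skip 1
L [α=-∞,β=0]: v=-9
K [α=-∞,β=0]: v=9 after child 2 ≥ β → β-cutoff, skip 2
Root [α=-∞,β=+∞]: v=0
Leaves evaluated: 18 of 28.

18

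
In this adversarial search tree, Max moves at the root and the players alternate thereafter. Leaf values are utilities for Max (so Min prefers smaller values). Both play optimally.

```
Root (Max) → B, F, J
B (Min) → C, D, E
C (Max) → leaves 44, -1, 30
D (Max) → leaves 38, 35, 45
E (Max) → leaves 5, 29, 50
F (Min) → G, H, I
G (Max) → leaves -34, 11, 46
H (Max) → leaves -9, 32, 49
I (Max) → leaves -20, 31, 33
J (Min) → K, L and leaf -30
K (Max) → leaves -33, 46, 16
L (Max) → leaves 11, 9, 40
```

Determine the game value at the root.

44

C (Max): max(44, -1, 30) = 44
D (Max): max(38, 35, 45) = 45
E (Max): max(5, 29, 50) = 50
B (Min): min(44, 45, 50) = 44
G (Max): max(-34, 11, 46) = 46
H (Max): max(-9, 32, 49) = 49
I (Max): max(-20, 31, 33) = 33
F (Min): min(46, 49, 33) = 33
K (Max): max(-33, 46, 16) = 46
L (Max): max(11, 9, 40) = 40
J (Min): min(46, 40, -30) = -30
Root (Max): max(44, 33, -30) = 44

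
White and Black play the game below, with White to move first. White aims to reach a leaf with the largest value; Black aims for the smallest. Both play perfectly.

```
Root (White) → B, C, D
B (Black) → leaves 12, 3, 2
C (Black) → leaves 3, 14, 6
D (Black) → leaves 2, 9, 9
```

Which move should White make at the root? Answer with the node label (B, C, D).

B (Black): min(12, 3, 2) = 2
C (Black): min(3, 14, 6) = 3
D (Black): min(2, 9, 9) = 2
Root (White): max(2, 3, 2) = 3
White picks the child with the highest value: C (value 3).

C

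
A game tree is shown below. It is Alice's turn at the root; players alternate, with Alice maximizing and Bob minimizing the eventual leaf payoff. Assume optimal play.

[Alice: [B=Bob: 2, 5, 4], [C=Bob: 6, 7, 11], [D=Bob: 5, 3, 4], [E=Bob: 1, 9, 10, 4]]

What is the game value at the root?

6

B (Bob): min(2, 5, 4) = 2
C (Bob): min(6, 7, 11) = 6
D (Bob): min(5, 3, 4) = 3
E (Bob): min(1, 9, 10, 4) = 1
Root (Alice): max(2, 6, 3, 1) = 6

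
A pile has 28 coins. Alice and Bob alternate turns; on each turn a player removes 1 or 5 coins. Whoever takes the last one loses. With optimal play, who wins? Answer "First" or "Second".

Mark each pile size as W (mover wins) or L (mover loses):
i:   0  1  2  3  4  5  6  7  8  9 10 11 12 13 14 15 16 17 18 19 20 21 22 23 24 25 26 27 28
     W  L  W  L  W  L  W  L  W  L  W  L  W  L  W  L  W  L  W  L  W  L  W  L  W  L  W  L  W
Position 28 is W, so the first player wins.

First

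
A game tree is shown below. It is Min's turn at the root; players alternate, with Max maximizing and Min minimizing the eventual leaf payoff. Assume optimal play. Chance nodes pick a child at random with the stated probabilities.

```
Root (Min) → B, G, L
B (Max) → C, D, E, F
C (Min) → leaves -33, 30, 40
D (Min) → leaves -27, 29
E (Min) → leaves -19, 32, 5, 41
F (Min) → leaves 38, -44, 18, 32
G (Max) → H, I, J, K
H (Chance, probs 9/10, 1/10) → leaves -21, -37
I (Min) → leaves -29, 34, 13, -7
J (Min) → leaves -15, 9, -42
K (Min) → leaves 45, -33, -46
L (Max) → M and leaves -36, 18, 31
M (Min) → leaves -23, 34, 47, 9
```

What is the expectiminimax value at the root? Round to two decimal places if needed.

C (Min): min(-33, 30, 40) = -33
D (Min): min(-27, 29) = -27
E (Min): min(-19, 32, 5, 41) = -19
F (Min): min(38, -44, 18, 32) = -44
B (Max): max(-33, -27, -19, -44) = -19
H (Chance): 9/10·-21 + 1/10·-37 = -22.6
I (Min): min(-29, 34, 13, -7) = -29
J (Min): min(-15, 9, -42) = -42
K (Min): min(45, -33, -46) = -46
G (Max): max(-22.6, -29, -42, -46) = -22.6
M (Min): min(-23, 34, 47, 9) = -23
L (Max): max(-23, -36, 18, 31) = 31
Root (Min): min(-19, -22.6, 31) = -22.6

-22.6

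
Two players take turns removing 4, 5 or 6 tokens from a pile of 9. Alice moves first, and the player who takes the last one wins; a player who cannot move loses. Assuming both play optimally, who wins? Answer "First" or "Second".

First

Mark each pile size as W (mover wins) or L (mover loses):
i:   0  1  2  3  4  5  6  7  8  9
     L  L  L  L  W  W  W  W  W  W
Position 9 is W, so the first player wins.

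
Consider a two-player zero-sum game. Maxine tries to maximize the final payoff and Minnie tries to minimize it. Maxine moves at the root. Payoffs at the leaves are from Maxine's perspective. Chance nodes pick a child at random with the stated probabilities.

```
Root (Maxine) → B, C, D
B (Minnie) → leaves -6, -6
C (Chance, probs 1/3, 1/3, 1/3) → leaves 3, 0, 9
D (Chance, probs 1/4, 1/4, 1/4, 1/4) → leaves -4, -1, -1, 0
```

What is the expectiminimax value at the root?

4

B (Minnie): min(-6, -6) = -6
C (Chance): 1/3·3 + 1/3·0 + 1/3·9 = 4
D (Chance): 1/4·-4 + 1/4·-1 + 1/4·-1 + 1/4·0 = -1.5
Root (Maxine): max(-6, 4, -1.5) = 4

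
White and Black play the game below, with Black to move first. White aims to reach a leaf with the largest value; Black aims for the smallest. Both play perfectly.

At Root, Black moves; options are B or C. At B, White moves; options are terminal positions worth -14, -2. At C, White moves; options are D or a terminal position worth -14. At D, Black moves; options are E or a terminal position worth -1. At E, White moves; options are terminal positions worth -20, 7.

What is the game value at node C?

-1

E: max(-20, 7) = 7
D: min(7, -1) = -1
C: max(-1, -14) = -1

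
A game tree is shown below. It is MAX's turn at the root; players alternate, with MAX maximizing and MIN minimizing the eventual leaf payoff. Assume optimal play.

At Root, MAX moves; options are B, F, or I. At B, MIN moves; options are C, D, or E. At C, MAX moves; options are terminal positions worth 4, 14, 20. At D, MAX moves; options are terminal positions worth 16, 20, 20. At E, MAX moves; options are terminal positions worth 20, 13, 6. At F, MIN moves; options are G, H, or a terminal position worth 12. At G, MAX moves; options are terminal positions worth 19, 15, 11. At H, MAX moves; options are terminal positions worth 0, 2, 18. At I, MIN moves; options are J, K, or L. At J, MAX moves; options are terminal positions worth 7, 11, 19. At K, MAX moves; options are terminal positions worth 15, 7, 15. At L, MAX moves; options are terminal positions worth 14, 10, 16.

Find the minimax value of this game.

C (MAX): max(4, 14, 20) = 20
D (MAX): max(16, 20, 20) = 20
E (MAX): max(20, 13, 6) = 20
B (MIN): min(20, 20, 20) = 20
G (MAX): max(19, 15, 11) = 19
H (MAX): max(0, 2, 18) = 18
F (MIN): min(19, 18, 12) = 12
J (MAX): max(7, 11, 19) = 19
K (MAX): max(15, 7, 15) = 15
L (MAX): max(14, 10, 16) = 16
I (MIN): min(19, 15, 16) = 15
Root (MAX): max(20, 12, 15) = 20

20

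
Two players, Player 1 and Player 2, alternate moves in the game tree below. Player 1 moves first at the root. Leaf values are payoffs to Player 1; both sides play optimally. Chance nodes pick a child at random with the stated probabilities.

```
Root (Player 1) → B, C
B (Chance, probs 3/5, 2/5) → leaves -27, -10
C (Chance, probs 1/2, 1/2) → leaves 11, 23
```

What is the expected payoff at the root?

17

B (Chance): 3/5·-27 + 2/5·-10 = -20.2
C (Chance): 1/2·11 + 1/2·23 = 17
Root (Player 1): max(-20.2, 17) = 17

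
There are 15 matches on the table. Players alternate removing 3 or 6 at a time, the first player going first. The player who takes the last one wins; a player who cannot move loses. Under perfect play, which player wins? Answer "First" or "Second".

First

Compute winning (W) and losing (L) positions by backward induction:
i:   0  1  2  3  4  5  6  7  8  9 10 11 12 13 14 15
     L  L  L  W  W  W  W  W  W  L  L  L  W  W  W  W
Position 15 is W, so the first player wins.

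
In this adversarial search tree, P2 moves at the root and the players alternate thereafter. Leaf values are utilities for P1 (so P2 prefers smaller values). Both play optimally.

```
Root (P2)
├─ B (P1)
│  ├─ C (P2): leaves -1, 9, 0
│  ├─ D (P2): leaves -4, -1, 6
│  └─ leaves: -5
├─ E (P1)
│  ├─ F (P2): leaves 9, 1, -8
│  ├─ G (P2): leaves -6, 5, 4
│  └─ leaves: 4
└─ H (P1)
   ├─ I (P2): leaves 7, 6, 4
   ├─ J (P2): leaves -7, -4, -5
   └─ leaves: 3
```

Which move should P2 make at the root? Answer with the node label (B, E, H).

B

C (P2): min(-1, 9, 0) = -1
D (P2): min(-4, -1, 6) = -4
B (P1): max(-1, -4, -5) = -1
F (P2): min(9, 1, -8) = -8
G (P2): min(-6, 5, 4) = -6
E (P1): max(-8, -6, 4) = 4
I (P2): min(7, 6, 4) = 4
J (P2): min(-7, -4, -5) = -7
H (P1): max(4, -7, 3) = 4
Root (P2): min(-1, 4, 4) = -1
P2 picks the child with the lowest value: B (value -1).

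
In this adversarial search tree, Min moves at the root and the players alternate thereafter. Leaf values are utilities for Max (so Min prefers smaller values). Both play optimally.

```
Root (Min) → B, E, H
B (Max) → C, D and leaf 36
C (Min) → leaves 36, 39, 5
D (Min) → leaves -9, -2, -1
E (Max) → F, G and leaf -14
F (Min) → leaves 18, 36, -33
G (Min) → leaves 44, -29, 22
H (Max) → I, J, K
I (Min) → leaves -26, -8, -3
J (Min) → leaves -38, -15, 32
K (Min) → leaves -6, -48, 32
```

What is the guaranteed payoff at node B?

36

C: min(36, 39, 5) = 5
D: min(-9, -2, -1) = -9
B: max(5, -9, 36) = 36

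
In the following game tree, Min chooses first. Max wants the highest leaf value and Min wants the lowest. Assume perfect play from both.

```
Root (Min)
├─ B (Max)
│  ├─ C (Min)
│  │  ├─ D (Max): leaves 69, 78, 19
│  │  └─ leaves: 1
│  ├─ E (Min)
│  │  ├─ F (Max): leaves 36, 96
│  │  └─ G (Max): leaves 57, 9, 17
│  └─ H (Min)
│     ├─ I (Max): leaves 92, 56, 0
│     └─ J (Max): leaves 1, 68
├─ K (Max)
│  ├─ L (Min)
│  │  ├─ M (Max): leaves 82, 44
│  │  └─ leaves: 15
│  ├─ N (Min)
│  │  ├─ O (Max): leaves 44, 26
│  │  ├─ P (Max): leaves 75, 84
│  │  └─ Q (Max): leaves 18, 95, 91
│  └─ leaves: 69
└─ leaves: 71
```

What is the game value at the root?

68

D (Max): max(69, 78, 19) = 78
C (Min): min(78, 1) = 1
F (Max): max(36, 96) = 96
G (Max): max(57, 9, 17) = 57
E (Min): min(96, 57) = 57
I (Max): max(92, 56, 0) = 92
J (Max): max(1, 68) = 68
H (Min): min(92, 68) = 68
B (Max): max(1, 57, 68) = 68
M (Max): max(82, 44) = 82
L (Min): min(82, 15) = 15
O (Max): max(44, 26) = 44
P (Max): max(75, 84) = 84
Q (Max): max(18, 95, 91) = 95
N (Min): min(44, 84, 95) = 44
K (Max): max(15, 44, 69) = 69
Root (Min): min(68, 69, 71) = 68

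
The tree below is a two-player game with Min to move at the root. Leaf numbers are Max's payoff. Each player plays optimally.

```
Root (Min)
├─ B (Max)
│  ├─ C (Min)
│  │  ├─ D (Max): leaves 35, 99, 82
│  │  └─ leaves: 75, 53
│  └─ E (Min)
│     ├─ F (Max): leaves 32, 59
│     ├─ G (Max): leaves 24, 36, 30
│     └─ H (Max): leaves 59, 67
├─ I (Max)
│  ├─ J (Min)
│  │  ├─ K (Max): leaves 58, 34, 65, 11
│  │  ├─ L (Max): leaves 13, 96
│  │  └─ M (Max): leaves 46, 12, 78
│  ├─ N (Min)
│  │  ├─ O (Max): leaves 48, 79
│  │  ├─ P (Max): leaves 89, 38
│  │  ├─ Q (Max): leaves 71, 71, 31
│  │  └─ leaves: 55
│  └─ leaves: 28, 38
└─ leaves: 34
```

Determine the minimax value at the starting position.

34

D (Max): max(35, 99, 82) = 99
C (Min): min(99, 75, 53) = 53
F (Max): max(32, 59) = 59
G (Max): max(24, 36, 30) = 36
H (Max): max(59, 67) = 67
E (Min): min(59, 36, 67) = 36
B (Max): max(53, 36) = 53
K (Max): max(58, 34, 65, 11) = 65
L (Max): max(13, 96) = 96
M (Max): max(46, 12, 78) = 78
J (Min): min(65, 96, 78) = 65
O (Max): max(48, 79) = 79
P (Max): max(89, 38) = 89
Q (Max): max(71, 71, 31) = 71
N (Min): min(79, 89, 71, 55) = 55
I (Max): max(65, 55, 28, 38) = 65
Root (Min): min(53, 65, 34) = 34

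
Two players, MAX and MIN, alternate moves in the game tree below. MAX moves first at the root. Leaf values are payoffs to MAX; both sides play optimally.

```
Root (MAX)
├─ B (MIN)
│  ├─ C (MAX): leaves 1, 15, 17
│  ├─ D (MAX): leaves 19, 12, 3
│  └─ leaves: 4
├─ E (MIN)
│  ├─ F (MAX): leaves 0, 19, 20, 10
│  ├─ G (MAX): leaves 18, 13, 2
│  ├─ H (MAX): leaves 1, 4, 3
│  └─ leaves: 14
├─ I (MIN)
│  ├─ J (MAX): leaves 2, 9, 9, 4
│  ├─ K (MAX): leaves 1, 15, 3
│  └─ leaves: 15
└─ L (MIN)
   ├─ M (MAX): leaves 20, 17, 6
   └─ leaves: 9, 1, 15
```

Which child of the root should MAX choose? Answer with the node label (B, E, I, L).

C (MAX): max(1, 15, 17) = 17
D (MAX): max(19, 12, 3) = 19
B (MIN): min(17, 19, 4) = 4
F (MAX): max(0, 19, 20, 10) = 20
G (MAX): max(18, 13, 2) = 18
H (MAX): max(1, 4, 3) = 4
E (MIN): min(20, 18, 4, 14) = 4
J (MAX): max(2, 9, 9, 4) = 9
K (MAX): max(1, 15, 3) = 15
I (MIN): min(9, 15, 15) = 9
M (MAX): max(20, 17, 6) = 20
L (MIN): min(20, 9, 1, 15) = 1
Root (MAX): max(4, 4, 9, 1) = 9
MAX picks the child with the highest value: I (value 9).

I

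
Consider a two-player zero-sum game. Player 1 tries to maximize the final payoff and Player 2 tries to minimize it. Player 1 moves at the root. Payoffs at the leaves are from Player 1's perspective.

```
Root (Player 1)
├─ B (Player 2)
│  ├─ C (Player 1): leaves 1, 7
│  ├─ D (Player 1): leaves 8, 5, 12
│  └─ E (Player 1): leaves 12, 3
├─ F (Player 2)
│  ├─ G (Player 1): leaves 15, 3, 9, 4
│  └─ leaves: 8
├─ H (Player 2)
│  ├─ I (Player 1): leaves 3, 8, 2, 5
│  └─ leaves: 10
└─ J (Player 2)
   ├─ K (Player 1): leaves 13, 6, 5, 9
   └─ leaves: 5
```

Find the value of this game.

8

C (Player 1): max(1, 7) = 7
D (Player 1): max(8, 5, 12) = 12
E (Player 1): max(12, 3) = 12
B (Player 2): min(7, 12, 12) = 7
G (Player 1): max(15, 3, 9, 4) = 15
F (Player 2): min(15, 8) = 8
I (Player 1): max(3, 8, 2, 5) = 8
H (Player 2): min(8, 10) = 8
K (Player 1): max(13, 6, 5, 9) = 13
J (Player 2): min(13, 5) = 5
Root (Player 1): max(7, 8, 8, 5) = 8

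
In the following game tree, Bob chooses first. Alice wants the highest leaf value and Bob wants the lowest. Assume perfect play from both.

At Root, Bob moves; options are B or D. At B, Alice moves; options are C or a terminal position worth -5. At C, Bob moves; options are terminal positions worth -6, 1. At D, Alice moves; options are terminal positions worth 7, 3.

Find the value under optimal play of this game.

C (Bob): min(-6, 1) = -6
B (Alice): max(-6, -5) = -5
D (Alice): max(7, 3) = 7
Root (Bob): min(-5, 7) = -5

-5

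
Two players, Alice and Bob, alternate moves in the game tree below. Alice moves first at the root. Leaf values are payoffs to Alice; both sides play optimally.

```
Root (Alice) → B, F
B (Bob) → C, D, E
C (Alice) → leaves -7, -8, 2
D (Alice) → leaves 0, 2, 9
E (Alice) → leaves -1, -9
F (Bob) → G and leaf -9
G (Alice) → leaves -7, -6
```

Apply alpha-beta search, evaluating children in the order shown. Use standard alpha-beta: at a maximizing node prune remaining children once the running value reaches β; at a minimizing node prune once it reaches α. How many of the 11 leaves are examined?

9

C [α=-∞,β=+∞]: v=2
D [α=-∞,β=2]: v=2 after child 2 ≥ β → β-cutoff, skip 1
E [α=-∞,β=2]: v=-1
B [α=-∞,β=+∞]: v=-1
G [α=-1,β=+∞]: v=-6
F [α=-1,β=+∞]: v=-6 after child 1 ≤ α → α-cutoff, skip 1
Root [α=-∞,β=+∞]: v=-1
Leaves evaluated: 9 of 11.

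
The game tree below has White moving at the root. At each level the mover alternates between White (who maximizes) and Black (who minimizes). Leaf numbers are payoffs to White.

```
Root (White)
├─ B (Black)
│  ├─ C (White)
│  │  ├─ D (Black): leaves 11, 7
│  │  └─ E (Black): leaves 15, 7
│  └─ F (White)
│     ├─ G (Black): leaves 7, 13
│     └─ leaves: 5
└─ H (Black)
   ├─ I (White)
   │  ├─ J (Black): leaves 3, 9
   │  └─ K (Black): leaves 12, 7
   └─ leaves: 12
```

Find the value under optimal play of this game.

7

D (Black): min(11, 7) = 7
E (Black): min(15, 7) = 7
C (White): max(7, 7) = 7
G (Black): min(7, 13) = 7
F (White): max(7, 5) = 7
B (Black): min(7, 7) = 7
J (Black): min(3, 9) = 3
K (Black): min(12, 7) = 7
I (White): max(3, 7) = 7
H (Black): min(7, 12) = 7
Root (White): max(7, 7) = 7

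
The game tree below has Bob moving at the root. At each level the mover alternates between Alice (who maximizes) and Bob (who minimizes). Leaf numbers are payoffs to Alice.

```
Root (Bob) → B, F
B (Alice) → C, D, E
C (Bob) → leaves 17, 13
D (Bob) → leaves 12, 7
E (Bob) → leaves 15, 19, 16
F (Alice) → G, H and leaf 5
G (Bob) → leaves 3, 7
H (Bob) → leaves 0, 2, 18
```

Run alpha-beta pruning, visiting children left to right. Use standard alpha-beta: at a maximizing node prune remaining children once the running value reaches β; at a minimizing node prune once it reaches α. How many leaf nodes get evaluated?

10

C [α=-∞,β=+∞]: v=13
D [α=13,β=+∞]: v=12 after child 1 ≤ α → α-cutoff, skip 1
E [α=13,β=+∞]: v=15
B [α=-∞,β=+∞]: v=15
G [α=-∞,β=15]: v=3
H [α=3,β=15]: v=0 after child 1 ≤ α → α-cutoff, skip 2
F [α=-∞,β=15]: v=5
Root [α=-∞,β=+∞]: v=5
Leaves evaluated: 10 of 13.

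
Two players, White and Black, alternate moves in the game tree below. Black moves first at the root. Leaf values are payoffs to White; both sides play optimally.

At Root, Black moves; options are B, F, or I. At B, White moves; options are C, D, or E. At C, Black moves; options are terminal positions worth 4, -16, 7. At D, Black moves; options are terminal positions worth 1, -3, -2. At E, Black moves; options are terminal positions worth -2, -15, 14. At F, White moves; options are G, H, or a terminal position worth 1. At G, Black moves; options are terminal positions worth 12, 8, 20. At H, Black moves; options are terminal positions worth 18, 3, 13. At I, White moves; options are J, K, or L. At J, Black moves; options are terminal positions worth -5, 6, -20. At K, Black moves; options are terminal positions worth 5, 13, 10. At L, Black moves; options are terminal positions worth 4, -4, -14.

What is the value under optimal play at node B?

-3

C: min(4, -16, 7) = -16
D: min(1, -3, -2) = -3
E: min(-2, -15, 14) = -15
B: max(-16, -3, -15) = -3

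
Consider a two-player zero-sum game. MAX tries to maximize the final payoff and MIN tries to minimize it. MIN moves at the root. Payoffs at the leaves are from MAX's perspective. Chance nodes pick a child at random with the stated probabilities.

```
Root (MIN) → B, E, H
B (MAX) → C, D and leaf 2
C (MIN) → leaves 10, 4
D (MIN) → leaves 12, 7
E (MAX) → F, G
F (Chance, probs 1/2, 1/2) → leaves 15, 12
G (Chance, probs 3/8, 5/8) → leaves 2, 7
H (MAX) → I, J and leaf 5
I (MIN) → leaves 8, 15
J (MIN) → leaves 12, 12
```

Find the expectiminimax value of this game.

7

C (MIN): min(10, 4) = 4
D (MIN): min(12, 7) = 7
B (MAX): max(4, 7, 2) = 7
F (Chance): 1/2·15 + 1/2·12 = 13.5
G (Chance): 3/8·2 + 5/8·7 = 5.12
E (MAX): max(13.5, 5.12) = 13.5
I (MIN): min(8, 15) = 8
J (MIN): min(12, 12) = 12
H (MAX): max(8, 12, 5) = 12
Root (MIN): min(7, 13.5, 12) = 7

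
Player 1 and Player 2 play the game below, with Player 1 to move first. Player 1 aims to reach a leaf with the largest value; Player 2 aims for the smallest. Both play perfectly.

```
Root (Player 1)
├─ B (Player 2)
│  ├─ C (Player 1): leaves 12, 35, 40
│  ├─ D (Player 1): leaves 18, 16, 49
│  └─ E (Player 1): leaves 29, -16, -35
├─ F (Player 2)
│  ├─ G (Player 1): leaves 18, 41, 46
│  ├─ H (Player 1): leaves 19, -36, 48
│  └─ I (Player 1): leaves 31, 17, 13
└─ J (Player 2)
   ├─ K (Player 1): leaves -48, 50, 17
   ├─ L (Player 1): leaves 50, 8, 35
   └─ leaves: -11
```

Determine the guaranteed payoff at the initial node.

C (Player 1): max(12, 35, 40) = 40
D (Player 1): max(18, 16, 49) = 49
E (Player 1): max(29, -16, -35) = 29
B (Player 2): min(40, 49, 29) = 29
G (Player 1): max(18, 41, 46) = 46
H (Player 1): max(19, -36, 48) = 48
I (Player 1): max(31, 17, 13) = 31
F (Player 2): min(46, 48, 31) = 31
K (Player 1): max(-48, 50, 17) = 50
L (Player 1): max(50, 8, 35) = 50
J (Player 2): min(50, 50, -11) = -11
Root (Player 1): max(29, 31, -11) = 31

31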